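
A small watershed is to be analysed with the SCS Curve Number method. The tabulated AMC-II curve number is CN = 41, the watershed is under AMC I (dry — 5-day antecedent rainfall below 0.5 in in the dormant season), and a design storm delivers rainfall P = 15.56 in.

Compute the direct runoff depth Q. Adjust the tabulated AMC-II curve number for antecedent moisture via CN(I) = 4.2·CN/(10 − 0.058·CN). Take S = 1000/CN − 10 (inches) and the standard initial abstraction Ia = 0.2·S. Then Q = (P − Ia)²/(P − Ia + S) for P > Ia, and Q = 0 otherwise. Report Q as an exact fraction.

Q = 35129630041/19909096725 in ≈ 1.765 in

Dry (AMC I): CN(I) = 4.2·41/(10 − 0.058·41) = (861/5)/(3811/500) = 86100/3811 ≈ 22.592
Retention S: 1000/CN − 10 with CN=22.592 → S = 29500/861 ≈ 34.262 in
Ia = 0.2·(29500/861) = 5900/861 in ≈ 6.852 in
P − Ia = 15.560 − 6.852 = 187429/21525 ≈ 8.708 in (> 0, runoff occurs)
Q = (187429/21525)²/((187429/21525) + 29500/861) = (35129630041/463325625)/(924929/21525) = 35129630041/19909096725 in ≈ 1.765 in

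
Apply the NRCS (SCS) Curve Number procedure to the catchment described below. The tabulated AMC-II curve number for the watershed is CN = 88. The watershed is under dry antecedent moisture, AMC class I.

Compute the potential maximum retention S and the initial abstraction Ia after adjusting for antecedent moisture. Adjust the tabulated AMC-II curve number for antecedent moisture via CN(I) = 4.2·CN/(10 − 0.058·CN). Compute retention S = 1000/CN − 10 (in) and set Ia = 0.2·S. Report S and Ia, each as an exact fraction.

Dry (AMC I): CN(I) = 4.2·88/(10 − 0.058·88) = (1848/5)/(612/125) = 3850/51 ≈ 75.490
S = 1000/(3850/51) − 10 = 250/77 in ≈ 3.247 in
Initial abstraction Ia = S/5 = (250/77)/5 = 50/77 ≈ 0.649 in

S = 250/77 in ≈ 3.247 in; Ia = 50/77 in ≈ 0.649 in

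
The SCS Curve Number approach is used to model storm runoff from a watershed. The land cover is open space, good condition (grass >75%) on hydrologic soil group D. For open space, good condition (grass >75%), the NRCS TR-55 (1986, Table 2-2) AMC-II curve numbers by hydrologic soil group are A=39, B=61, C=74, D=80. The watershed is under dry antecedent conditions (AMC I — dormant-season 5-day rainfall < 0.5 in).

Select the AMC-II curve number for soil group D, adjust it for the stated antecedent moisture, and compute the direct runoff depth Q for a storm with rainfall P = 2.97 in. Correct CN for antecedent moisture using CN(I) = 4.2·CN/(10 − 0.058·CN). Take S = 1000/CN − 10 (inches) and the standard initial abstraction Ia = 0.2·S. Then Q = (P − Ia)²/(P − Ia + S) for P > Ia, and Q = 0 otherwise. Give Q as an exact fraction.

NRCS table: open space, good condition (grass >75%), soil group D → CN(II) = 80
CN(I) from CN(II)=80: (4.2·80)/(10 − 0.058·80) = 4200/67 ≈ 62.687
Max retention: S = 1000/(4200/67) − 10 = 125/21 in (≈ 5.952 in)
Ia = 0.2S: 0.2·5.952 = 1.190 in (exactly 25/21)
P − Ia = 2.970 − 1.190 = 3737/2100 ≈ 1.780 in (> 0, runoff occurs)
Q: (3737/2100)² ÷ (16237/2100) = 13965169/34097700 in (≈ 0.410 in)

Q = 13965169/34097700 in ≈ 0.410 in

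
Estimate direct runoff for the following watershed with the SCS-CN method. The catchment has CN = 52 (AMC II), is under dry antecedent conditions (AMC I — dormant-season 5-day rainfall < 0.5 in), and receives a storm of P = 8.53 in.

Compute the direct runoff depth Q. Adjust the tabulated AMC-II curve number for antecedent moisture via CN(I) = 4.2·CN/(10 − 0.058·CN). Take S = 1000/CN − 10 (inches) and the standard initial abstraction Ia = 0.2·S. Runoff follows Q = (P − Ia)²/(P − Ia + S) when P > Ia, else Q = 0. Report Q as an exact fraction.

Dry (AMC I): CN(I) = 4.2·52/(10 − 0.058·52) = (1092/5)/(873/125) = 9100/291 ≈ 31.271
Retention S: 1000/CN − 10 with CN=31.271 → S = 2000/91 ≈ 21.978 in
Initial abstraction Ia = S/5 = (2000/91)/5 = 400/91 ≈ 4.396 in
Excess rainfall: 8.530 − 4.396 = 4.134 in; P > Ia so Q > 0
Q: (37623/9100)² ÷ (237623/9100) = 1415490129/2162369300 in (≈ 0.655 in)

Q = 1415490129/2162369300 in ≈ 0.655 in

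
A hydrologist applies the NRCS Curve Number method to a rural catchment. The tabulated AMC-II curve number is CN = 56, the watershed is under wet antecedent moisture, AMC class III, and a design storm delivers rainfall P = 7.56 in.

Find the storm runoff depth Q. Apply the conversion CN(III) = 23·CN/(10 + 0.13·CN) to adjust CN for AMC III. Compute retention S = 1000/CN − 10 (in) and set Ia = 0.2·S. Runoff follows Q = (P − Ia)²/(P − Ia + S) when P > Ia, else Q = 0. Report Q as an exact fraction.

Q = 766127041/166751725 in ≈ 4.594 in

CN(III) from CN(II)=56: (23·56)/(10 + 0.13·56) = 4025/54 ≈ 74.537
Max retention: S = 1000/(4025/54) − 10 = 550/161 in (≈ 3.416 in)
Ia = 0.2·(550/161) = 110/161 in ≈ 0.683 in
Since P=7.560 > Ia=0.683: effective rainfall P−Ia = 27679/4025 in
Q: (27679/4025)² ÷ (41429/4025) = 766127041/166751725 in (≈ 4.594 in)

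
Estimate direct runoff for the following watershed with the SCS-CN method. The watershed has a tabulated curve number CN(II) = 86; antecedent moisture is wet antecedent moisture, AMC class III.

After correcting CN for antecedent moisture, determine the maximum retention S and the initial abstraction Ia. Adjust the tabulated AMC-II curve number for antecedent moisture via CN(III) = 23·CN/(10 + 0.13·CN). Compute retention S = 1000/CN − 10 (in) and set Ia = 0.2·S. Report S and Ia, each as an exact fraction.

S = 700/989 in ≈ 0.708 in; Ia = 140/989 in ≈ 0.142 in

Adjust CN=86 to AMC III: 23·86/(10 + 0.13·86) → 1978 ÷ (1059/50) = 98900/1059 ≈ 93.390
Retention S: 1000/CN − 10 with CN=93.390 → S = 700/989 ≈ 0.708 in
Initial abstraction Ia = S/5 = (700/989)/5 = 140/989 ≈ 0.142 in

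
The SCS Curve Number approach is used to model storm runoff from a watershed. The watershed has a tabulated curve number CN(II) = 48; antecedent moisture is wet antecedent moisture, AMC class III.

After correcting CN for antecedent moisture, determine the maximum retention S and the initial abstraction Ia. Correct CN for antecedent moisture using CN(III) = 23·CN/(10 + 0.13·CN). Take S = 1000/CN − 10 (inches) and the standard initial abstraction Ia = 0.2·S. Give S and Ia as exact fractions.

Adjust CN=48 to AMC III: 23·48/(10 + 0.13·48) → 1104 ÷ (406/25) = 13800/203 ≈ 67.980
Retention S: 1000/CN − 10 with CN=67.980 → S = 325/69 ≈ 4.710 in
Ia = 0.2S: 0.2·4.710 = 0.942 in (exactly 65/69)

S = 325/69 in ≈ 4.710 in; Ia = 65/69 in ≈ 0.942 in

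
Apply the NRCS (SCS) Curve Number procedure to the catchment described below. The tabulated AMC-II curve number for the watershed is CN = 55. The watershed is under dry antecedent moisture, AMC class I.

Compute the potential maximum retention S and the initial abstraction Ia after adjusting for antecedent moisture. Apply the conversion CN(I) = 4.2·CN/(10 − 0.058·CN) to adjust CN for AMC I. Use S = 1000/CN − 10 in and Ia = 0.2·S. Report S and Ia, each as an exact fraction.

S = 1500/77 in ≈ 19.481 in; Ia = 300/77 in ≈ 3.896 in

CN(I) from CN(II)=55: (4.2·55)/(10 − 0.058·55) = 7700/227 ≈ 33.921
Retention S: 1000/CN − 10 with CN=33.921 → S = 1500/77 ≈ 19.481 in
Ia = 0.2S: 0.2·19.481 = 3.896 in (exactly 300/77)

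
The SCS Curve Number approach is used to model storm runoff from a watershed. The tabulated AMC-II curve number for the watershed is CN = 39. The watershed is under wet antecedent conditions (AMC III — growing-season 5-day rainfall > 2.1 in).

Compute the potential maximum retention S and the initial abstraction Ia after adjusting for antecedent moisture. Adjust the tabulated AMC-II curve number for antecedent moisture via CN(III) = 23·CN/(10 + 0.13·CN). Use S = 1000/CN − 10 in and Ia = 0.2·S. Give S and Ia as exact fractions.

CN(III) from CN(II)=39: (23·39)/(10 + 0.13·39) = 89700/1507 ≈ 59.522
Max retention: S = 1000/(89700/1507) − 10 = 6100/897 in (≈ 6.800 in)
Ia = 0.2S: 0.2·6.800 = 1.360 in (exactly 1220/897)

S = 6100/897 in ≈ 6.800 in; Ia = 1220/897 in ≈ 1.360 in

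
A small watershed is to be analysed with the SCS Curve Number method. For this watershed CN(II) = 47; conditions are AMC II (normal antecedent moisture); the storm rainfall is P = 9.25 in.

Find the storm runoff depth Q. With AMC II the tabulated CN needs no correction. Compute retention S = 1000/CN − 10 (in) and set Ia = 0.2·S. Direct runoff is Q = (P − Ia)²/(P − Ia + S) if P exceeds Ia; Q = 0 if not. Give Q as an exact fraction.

Q = 345845/129156 in ≈ 2.678 in

Average conditions: CN = 47 (no AMC adjustment).
S = 1000/47 − 10 = 530/47 in ≈ 11.277 in
Ia = 0.2·(530/47) = 106/47 in ≈ 2.255 in
Excess rainfall: 9.250 − 2.255 = 6.995 in; P > Ia so Q > 0
Q: (1315/188)² ÷ (3435/188) = 345845/129156 in (≈ 2.678 in)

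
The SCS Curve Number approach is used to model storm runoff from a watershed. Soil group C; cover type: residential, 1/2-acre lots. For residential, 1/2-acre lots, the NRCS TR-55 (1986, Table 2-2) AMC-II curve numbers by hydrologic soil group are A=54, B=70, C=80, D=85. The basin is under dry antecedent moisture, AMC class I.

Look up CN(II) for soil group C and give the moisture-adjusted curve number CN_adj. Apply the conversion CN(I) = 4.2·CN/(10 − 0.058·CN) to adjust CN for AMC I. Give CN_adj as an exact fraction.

CN_adj = 4200/67 ≈ 62.687

NRCS table: residential, 1/2-acre lots, soil group C → CN(II) = 80
Adjust CN=80 to AMC I: 4.2·80/(10 − 0.058·80) → 336 ÷ (134/25) = 4200/67 ≈ 62.687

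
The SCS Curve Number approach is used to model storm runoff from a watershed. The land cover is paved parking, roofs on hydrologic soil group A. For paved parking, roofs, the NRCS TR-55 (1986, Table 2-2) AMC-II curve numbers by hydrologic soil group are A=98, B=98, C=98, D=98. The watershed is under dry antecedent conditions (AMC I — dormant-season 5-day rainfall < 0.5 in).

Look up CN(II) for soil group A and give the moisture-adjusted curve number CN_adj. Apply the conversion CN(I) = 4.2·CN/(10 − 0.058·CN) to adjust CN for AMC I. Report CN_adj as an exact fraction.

CN_adj = 102900/1079 ≈ 95.366

NRCS table: paved parking, roofs, soil group A → CN(II) = 98
CN(I) from CN(II)=98: (4.2·98)/(10 − 0.058·98) = 102900/1079 ≈ 95.366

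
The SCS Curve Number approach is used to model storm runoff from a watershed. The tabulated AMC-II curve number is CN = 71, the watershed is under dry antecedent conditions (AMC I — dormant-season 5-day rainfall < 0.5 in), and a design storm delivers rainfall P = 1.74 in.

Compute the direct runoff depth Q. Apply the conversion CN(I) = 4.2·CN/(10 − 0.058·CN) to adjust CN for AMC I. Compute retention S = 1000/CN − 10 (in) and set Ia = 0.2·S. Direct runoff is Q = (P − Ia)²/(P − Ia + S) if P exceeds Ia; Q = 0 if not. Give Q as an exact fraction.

Q = 0 in ≈ 0.000 in

CN(I) from CN(II)=71: (4.2·71)/(10 − 0.058·71) = 149100/2941 ≈ 50.697
Retention S: 1000/CN − 10 with CN=50.697 → S = 14500/1491 ≈ 9.725 in
Ia = 0.2·(14500/1491) = 2900/1491 in ≈ 1.945 in
P = 1.740 ≤ Ia = 1.945 in: entire storm abstracted, Q = 0.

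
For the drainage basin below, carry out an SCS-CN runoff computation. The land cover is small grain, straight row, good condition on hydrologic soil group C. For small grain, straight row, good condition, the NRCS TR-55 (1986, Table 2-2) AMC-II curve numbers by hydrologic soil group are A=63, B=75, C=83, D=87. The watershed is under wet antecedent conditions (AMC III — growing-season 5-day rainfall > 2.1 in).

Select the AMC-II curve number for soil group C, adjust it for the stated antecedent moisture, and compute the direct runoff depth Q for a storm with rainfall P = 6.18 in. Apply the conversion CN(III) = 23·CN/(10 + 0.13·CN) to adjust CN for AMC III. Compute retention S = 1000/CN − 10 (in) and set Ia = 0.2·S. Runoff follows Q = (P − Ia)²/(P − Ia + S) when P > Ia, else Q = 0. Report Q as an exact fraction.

Q = 328192640161/62794741450 in ≈ 5.226 in

NRCS table: small grain, straight row, good condition, soil group C → CN(II) = 83
Wet (AMC III): CN(III) = 23·83/(10 + 0.13·83) = 1909/(2079/100) = 190900/2079 ≈ 91.823
S = 1000/(190900/2079) − 10 = 1700/1909 in ≈ 0.891 in
Ia = 0.2S: 0.2·0.891 = 0.178 in (exactly 340/1909)
Since P=6.180 > Ia=0.178: effective rainfall P−Ia = 572881/95450 in
Runoff Q = (P−Ia)²/(P−Ia+S) = (6.002)²/(6.002+0.891) = 328192640161/62794741450 ≈ 5.226 in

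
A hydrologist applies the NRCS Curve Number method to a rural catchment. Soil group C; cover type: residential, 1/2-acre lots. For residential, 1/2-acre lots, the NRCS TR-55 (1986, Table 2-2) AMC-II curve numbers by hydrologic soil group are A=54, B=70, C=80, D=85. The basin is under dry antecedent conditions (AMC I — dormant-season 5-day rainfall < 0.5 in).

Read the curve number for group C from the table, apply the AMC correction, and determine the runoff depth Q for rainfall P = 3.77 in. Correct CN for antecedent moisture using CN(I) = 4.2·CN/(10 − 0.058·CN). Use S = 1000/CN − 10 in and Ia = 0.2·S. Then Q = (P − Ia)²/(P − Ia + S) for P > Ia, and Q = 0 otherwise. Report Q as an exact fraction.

Q = 29343889/37625700 in ≈ 0.780 in

NRCS table: residential, 1/2-acre lots, soil group C → CN(II) = 80
Dry (AMC I): CN(I) = 4.2·80/(10 − 0.058·80) = 336/(134/25) = 4200/67 ≈ 62.687
S = 1000/(4200/67) − 10 = 125/21 in ≈ 5.952 in
Initial abstraction Ia = S/5 = (125/21)/5 = 25/21 ≈ 1.190 in
P − Ia = 3.770 − 1.190 = 5417/2100 ≈ 2.580 in (> 0, runoff occurs)
Q = (5417/2100)²/((5417/2100) + 125/21) = (29343889/4410000)/(17917/2100) = 29343889/37625700 in ≈ 0.780 in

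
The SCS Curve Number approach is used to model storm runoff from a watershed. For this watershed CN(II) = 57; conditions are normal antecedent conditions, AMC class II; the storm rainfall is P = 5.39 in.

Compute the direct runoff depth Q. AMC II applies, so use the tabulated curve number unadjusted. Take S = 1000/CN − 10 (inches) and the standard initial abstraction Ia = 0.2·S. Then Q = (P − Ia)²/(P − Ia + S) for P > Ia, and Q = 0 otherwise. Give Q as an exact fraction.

Q = 489427129/371201100 in ≈ 1.318 in

CN(II) = 57; AMC II needs no correction.
S = 1000/57 − 10 = 430/57 in ≈ 7.544 in
Initial abstraction Ia = S/5 = (430/57)/5 = 86/57 ≈ 1.509 in
P − Ia = 5.390 − 1.509 = 22123/5700 ≈ 3.881 in (> 0, runoff occurs)
Runoff Q = (P−Ia)²/(P−Ia+S) = (3.881)²/(3.881+7.544) = 489427129/371201100 ≈ 1.318 in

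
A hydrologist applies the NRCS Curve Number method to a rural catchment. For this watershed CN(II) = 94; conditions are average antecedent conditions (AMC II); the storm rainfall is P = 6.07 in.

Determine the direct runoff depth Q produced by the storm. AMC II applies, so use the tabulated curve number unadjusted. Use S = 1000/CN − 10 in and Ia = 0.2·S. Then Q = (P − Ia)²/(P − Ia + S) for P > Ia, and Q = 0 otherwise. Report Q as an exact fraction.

CN(II) = 94; AMC II needs no correction.
S = 1000/94 − 10 = 30/47 in ≈ 0.638 in
Ia = 0.2S: 0.2·0.638 = 0.128 in (exactly 6/47)
Excess rainfall: 6.070 − 0.128 = 5.942 in; P > Ia so Q > 0
Q = (27929/4700)²/((27929/4700) + 30/47) = (780029041/22090000)/(30929/4700) = 780029041/145366300 in ≈ 5.366 in

Q = 780029041/145366300 in ≈ 5.366 in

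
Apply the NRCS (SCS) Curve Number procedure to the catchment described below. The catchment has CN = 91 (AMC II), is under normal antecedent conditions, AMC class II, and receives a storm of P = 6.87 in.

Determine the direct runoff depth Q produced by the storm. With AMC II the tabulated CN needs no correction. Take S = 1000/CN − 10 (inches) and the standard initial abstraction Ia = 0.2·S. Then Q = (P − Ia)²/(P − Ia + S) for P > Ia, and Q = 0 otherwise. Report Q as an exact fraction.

Q = 1228851363/211474900 in ≈ 5.811 in

CN(II) = 91; AMC II needs no correction.
Max retention: S = 1000/91 − 10 = 90/91 in (≈ 0.989 in)
Initial abstraction Ia = S/5 = (90/91)/5 = 18/91 ≈ 0.198 in
Since P=6.870 > Ia=0.198: effective rainfall P−Ia = 60717/9100 in
Q = (60717/9100)²/((60717/9100) + 90/91) = (3686554089/82810000)/(69717/9100) = 1228851363/211474900 in ≈ 5.811 in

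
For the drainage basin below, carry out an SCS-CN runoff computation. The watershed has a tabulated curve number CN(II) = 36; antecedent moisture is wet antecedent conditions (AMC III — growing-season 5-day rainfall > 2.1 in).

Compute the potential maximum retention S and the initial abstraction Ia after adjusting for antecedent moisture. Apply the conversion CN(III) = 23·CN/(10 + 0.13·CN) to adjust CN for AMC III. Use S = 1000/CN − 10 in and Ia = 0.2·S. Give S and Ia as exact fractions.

S = 1600/207 in ≈ 7.729 in; Ia = 320/207 in ≈ 1.546 in

CN(III) from CN(II)=36: (23·36)/(10 + 0.13·36) = 20700/367 ≈ 56.403
S = 1000/(20700/367) − 10 = 1600/207 in ≈ 7.729 in
Ia = 0.2·(1600/207) = 320/207 in ≈ 1.546 in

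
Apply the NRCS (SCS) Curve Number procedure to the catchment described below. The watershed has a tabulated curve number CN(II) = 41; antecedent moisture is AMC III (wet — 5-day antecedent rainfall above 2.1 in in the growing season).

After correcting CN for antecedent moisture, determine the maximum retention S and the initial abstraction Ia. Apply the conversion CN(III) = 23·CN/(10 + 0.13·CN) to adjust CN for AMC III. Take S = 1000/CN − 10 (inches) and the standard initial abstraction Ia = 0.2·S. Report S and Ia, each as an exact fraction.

S = 5900/943 in ≈ 6.257 in; Ia = 1180/943 in ≈ 1.251 in

Wet (AMC III): CN(III) = 23·41/(10 + 0.13·41) = 943/(1533/100) = 94300/1533 ≈ 61.513
S = 1000/(94300/1533) − 10 = 5900/943 in ≈ 6.257 in
Ia = 0.2·(5900/943) = 1180/943 in ≈ 1.251 in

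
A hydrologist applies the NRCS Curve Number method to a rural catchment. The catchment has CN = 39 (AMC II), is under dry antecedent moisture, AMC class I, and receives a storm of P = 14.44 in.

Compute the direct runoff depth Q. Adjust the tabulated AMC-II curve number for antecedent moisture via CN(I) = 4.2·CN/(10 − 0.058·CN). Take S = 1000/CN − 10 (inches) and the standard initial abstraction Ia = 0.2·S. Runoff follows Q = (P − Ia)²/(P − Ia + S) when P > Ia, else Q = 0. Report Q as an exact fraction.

Dry (AMC I): CN(I) = 4.2·39/(10 − 0.058·39) = (819/5)/(3869/500) = 81900/3869 ≈ 21.168
Retention S: 1000/CN − 10 with CN=21.168 → S = 30500/819 ≈ 37.241 in
Initial abstraction Ia = S/5 = (30500/819)/5 = 6100/819 ≈ 7.448 in
P − Ia = 14.440 − 7.448 = 143159/20475 ≈ 6.992 in (> 0, runoff occurs)
Q = (143159/20475)²/((143159/20475) + 30500/819) = (20494499281/419225625)/(905659/20475) = 20494499281/18543368025 in ≈ 1.105 in

Q = 20494499281/18543368025 in ≈ 1.105 in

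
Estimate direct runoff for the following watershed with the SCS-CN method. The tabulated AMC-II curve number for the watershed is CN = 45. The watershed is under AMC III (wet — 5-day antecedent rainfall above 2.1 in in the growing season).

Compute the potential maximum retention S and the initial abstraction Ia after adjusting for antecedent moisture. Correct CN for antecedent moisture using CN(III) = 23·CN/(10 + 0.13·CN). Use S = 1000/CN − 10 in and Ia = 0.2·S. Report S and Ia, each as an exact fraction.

S = 1100/207 in ≈ 5.314 in; Ia = 220/207 in ≈ 1.063 in

Wet (AMC III): CN(III) = 23·45/(10 + 0.13·45) = 1035/(317/20) = 20700/317 ≈ 65.300
Retention S: 1000/CN − 10 with CN=65.300 → S = 1100/207 ≈ 5.314 in
Ia = 0.2S: 0.2·5.314 = 1.063 in (exactly 220/207)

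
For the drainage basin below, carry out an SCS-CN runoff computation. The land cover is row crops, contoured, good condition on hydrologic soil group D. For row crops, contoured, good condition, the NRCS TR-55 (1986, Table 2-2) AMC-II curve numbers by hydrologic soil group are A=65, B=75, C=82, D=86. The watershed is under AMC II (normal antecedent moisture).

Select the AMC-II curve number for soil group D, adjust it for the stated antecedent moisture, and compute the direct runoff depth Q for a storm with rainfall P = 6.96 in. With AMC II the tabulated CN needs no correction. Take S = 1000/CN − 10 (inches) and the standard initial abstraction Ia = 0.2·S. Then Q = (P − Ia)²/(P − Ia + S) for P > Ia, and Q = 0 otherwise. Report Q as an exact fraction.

Q = 25432712/4774075 in ≈ 5.327 in

NRCS table: row crops, contoured, good condition, soil group D → CN(II) = 86
CN(II) = 86; AMC II needs no correction.
S = 1000/86 − 10 = 70/43 in ≈ 1.628 in
Initial abstraction Ia = S/5 = (70/43)/5 = 14/43 ≈ 0.326 in
P − Ia = 6.960 − 0.326 = 7132/1075 ≈ 6.634 in (> 0, runoff occurs)
Runoff Q = (P−Ia)²/(P−Ia+S) = (6.634)²/(6.634+1.628) = 25432712/4774075 ≈ 5.327 in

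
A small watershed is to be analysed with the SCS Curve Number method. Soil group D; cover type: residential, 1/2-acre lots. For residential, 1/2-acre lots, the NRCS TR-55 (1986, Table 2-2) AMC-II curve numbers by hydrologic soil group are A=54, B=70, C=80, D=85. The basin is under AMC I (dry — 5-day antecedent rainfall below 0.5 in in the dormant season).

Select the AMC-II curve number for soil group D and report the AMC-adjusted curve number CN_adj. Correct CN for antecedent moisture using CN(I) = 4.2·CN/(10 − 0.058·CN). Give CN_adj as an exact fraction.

NRCS table: residential, 1/2-acre lots, soil group D → CN(II) = 85
Dry (AMC I): CN(I) = 4.2·85/(10 − 0.058·85) = 357/(507/100) = 11900/169 ≈ 70.414

CN_adj = 11900/169 ≈ 70.414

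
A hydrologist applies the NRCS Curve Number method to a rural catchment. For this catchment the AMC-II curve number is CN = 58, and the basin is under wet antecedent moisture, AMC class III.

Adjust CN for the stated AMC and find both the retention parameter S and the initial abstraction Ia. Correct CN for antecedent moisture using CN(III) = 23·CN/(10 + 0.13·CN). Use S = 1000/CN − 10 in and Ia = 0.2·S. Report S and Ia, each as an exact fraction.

CN(III) from CN(II)=58: (23·58)/(10 + 0.13·58) = 66700/877 ≈ 76.055
S = 1000/(66700/877) − 10 = 2100/667 in ≈ 3.148 in
Ia = 0.2·(2100/667) = 420/667 in ≈ 0.630 in

S = 2100/667 in ≈ 3.148 in; Ia = 420/667 in ≈ 0.630 in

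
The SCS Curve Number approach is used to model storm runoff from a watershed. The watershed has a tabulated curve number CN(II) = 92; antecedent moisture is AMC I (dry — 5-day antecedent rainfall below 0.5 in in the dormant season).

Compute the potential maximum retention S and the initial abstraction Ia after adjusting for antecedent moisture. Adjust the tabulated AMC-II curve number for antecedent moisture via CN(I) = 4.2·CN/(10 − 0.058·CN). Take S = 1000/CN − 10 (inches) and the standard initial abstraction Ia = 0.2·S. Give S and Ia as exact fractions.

CN(I) from CN(II)=92: (4.2·92)/(10 − 0.058·92) = 48300/583 ≈ 82.847
S = 1000/(48300/583) − 10 = 1000/483 in ≈ 2.070 in
Ia = 0.2·(1000/483) = 200/483 in ≈ 0.414 in

S = 1000/483 in ≈ 2.070 in; Ia = 200/483 in ≈ 0.414 in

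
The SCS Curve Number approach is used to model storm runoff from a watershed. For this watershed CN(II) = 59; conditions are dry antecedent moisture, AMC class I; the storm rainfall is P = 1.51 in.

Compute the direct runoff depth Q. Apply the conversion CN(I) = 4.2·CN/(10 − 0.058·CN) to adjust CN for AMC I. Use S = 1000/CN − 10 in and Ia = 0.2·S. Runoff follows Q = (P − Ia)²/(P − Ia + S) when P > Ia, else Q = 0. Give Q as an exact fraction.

Q = 0 in ≈ 0.000 in

Adjust CN=59 to AMC I: 4.2·59/(10 − 0.058·59) → (1239/5) ÷ (3289/500) = 123900/3289 ≈ 37.671
Max retention: S = 1000/(123900/3289) − 10 = 20500/1239 in (≈ 16.546 in)
Initial abstraction Ia = S/5 = (20500/1239)/5 = 4100/1239 ≈ 3.309 in
P = 1.510 ≤ Ia = 3.309 in: entire storm abstracted, Q = 0.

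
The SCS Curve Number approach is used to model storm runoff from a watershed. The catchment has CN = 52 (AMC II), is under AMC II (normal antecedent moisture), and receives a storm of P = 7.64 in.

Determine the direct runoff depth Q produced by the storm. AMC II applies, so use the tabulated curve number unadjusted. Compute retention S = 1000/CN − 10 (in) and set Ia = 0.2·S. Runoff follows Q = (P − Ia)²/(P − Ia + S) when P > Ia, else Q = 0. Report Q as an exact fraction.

AMC II — tabulated CN = 52 applies directly.
Max retention: S = 1000/52 − 10 = 120/13 in (≈ 9.231 in)
Ia = 0.2·(120/13) = 24/13 in ≈ 1.846 in
Since P=7.640 > Ia=1.846: effective rainfall P−Ia = 1883/325 in
Runoff Q = (P−Ia)²/(P−Ia+S) = (5.794)²/(5.794+9.231) = 3545689/1586975 ≈ 2.234 in

Q = 3545689/1586975 in ≈ 2.234 in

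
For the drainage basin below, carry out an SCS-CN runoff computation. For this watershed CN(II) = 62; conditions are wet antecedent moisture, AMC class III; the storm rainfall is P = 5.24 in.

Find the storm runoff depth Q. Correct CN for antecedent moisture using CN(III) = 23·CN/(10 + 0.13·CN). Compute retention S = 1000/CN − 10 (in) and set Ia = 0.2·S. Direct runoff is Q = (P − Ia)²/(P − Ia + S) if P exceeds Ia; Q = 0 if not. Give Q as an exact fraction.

Wet (AMC III): CN(III) = 23·62/(10 + 0.13·62) = 1426/(903/50) = 71300/903 ≈ 78.959
Max retention: S = 1000/(71300/903) − 10 = 1900/713 in (≈ 2.665 in)
Ia = 0.2S: 0.2·2.665 = 0.533 in (exactly 380/713)
Excess rainfall: 5.240 − 0.533 = 4.707 in; P > Ia so Q > 0
Q = (83903/17825)²/((83903/17825) + 1900/713) = (7039713409/317730625)/(131403/17825) = 7039713409/2342258475 in ≈ 3.006 in

Q = 7039713409/2342258475 in ≈ 3.006 in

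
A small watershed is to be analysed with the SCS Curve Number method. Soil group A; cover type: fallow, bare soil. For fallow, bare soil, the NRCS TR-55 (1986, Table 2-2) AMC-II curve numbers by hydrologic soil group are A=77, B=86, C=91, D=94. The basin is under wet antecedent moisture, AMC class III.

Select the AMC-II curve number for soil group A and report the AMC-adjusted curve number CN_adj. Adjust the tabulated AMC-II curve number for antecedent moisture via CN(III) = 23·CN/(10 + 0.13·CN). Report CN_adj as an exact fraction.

CN_adj = 7700/87 ≈ 88.506

NRCS table: fallow, bare soil, soil group A → CN(II) = 77
CN(III) from CN(II)=77: (23·77)/(10 + 0.13·77) = 7700/87 ≈ 88.506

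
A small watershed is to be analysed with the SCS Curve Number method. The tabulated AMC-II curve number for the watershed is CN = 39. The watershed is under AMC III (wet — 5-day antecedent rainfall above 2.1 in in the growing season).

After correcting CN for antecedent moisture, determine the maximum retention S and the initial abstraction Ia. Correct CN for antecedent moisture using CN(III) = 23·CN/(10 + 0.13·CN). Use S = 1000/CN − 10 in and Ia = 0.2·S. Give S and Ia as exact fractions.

S = 6100/897 in ≈ 6.800 in; Ia = 1220/897 in ≈ 1.360 in

Wet (AMC III): CN(III) = 23·39/(10 + 0.13·39) = 897/(1507/100) = 89700/1507 ≈ 59.522
Max retention: S = 1000/(89700/1507) − 10 = 6100/897 in (≈ 6.800 in)
Initial abstraction Ia = S/5 = (6100/897)/5 = 1220/897 ≈ 1.360 in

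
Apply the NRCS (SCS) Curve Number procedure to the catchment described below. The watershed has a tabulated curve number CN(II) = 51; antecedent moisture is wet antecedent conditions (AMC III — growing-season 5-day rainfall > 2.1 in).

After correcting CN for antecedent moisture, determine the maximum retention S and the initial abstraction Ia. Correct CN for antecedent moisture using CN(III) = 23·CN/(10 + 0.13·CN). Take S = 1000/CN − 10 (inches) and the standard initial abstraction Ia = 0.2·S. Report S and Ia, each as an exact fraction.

S = 4900/1173 in ≈ 4.177 in; Ia = 980/1173 in ≈ 0.835 in

Adjust CN=51 to AMC III: 23·51/(10 + 0.13·51) → 1173 ÷ (1663/100) = 117300/1663 ≈ 70.535
Max retention: S = 1000/(117300/1663) − 10 = 4900/1173 in (≈ 4.177 in)
Ia = 0.2S: 0.2·4.177 = 0.835 in (exactly 980/1173)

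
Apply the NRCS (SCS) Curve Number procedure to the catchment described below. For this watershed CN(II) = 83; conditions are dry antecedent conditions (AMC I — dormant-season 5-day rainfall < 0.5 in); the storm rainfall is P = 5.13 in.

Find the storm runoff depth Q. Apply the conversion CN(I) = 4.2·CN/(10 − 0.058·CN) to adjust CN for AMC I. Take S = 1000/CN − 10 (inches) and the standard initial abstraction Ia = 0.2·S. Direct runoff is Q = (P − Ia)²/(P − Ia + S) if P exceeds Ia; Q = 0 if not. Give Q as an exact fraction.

Q = 524406257281/274375913700 in ≈ 1.911 in

CN(I) from CN(II)=83: (4.2·83)/(10 − 0.058·83) = 174300/2593 ≈ 67.219
Retention S: 1000/CN − 10 with CN=67.219 → S = 8500/1743 ≈ 4.877 in
Ia = 0.2S: 0.2·4.877 = 0.975 in (exactly 1700/1743)
P − Ia = 5.130 − 0.975 = 724159/174300 ≈ 4.155 in (> 0, runoff occurs)
Runoff Q = (P−Ia)²/(P−Ia+S) = (4.155)²/(4.155+4.877) = 524406257281/274375913700 ≈ 1.911 in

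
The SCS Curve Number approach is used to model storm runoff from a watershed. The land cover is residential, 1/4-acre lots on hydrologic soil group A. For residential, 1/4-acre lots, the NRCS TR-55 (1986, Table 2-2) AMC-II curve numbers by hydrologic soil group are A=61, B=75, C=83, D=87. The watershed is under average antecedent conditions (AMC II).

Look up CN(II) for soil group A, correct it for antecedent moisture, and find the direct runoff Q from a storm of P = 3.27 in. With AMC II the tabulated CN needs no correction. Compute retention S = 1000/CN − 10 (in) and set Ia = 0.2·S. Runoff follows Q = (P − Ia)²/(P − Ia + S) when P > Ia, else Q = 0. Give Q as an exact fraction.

NRCS table: residential, 1/4-acre lots, soil group A → CN(II) = 61
AMC II — tabulated CN = 61 applies directly.
Max retention: S = 1000/61 − 10 = 390/61 in (≈ 6.393 in)
Initial abstraction Ia = S/5 = (390/61)/5 = 78/61 ≈ 1.279 in
P − Ia = 3.270 − 1.279 = 12147/6100 ≈ 1.991 in (> 0, runoff occurs)
Runoff Q = (P−Ia)²/(P−Ia+S) = (1.991)²/(1.991+6.393) = 16394401/34666300 ≈ 0.473 in

Q = 16394401/34666300 in ≈ 0.473 in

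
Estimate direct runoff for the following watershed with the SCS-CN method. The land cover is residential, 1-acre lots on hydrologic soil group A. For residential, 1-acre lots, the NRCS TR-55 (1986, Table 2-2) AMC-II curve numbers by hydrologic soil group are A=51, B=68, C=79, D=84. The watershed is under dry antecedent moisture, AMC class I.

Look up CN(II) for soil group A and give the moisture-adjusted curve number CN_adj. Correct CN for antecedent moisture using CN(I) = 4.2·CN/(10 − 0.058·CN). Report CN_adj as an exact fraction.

NRCS table: residential, 1-acre lots, soil group A → CN(II) = 51
CN(I) from CN(II)=51: (4.2·51)/(10 − 0.058·51) = 15300/503 ≈ 30.417

CN_adj = 15300/503 ≈ 30.417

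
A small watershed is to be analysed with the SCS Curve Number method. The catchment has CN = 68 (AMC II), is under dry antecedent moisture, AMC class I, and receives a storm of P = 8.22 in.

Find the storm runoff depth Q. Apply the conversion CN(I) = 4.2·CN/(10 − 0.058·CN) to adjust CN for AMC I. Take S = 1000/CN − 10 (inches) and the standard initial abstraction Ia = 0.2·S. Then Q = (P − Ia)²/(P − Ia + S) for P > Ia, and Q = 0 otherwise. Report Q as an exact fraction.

Q = 11390652529/5475076950 in ≈ 2.080 in

CN(I) from CN(II)=68: (4.2·68)/(10 − 0.058·68) = 35700/757 ≈ 47.160
Retention S: 1000/CN − 10 with CN=47.160 → S = 4000/357 ≈ 11.204 in
Ia = 0.2S: 0.2·11.204 = 2.241 in (exactly 800/357)
P − Ia = 8.220 − 2.241 = 106727/17850 ≈ 5.979 in (> 0, runoff occurs)
Q: (106727/17850)² ÷ (306727/17850) = 11390652529/5475076950 in (≈ 2.080 in)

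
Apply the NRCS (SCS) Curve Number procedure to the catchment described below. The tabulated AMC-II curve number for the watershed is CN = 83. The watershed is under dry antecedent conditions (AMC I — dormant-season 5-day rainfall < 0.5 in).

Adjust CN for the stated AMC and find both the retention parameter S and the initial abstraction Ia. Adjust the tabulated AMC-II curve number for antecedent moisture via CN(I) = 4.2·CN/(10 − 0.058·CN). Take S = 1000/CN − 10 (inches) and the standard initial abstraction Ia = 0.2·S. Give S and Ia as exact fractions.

S = 8500/1743 in ≈ 4.877 in; Ia = 1700/1743 in ≈ 0.975 in

CN(I) from CN(II)=83: (4.2·83)/(10 − 0.058·83) = 174300/2593 ≈ 67.219
Max retention: S = 1000/(174300/2593) − 10 = 8500/1743 in (≈ 4.877 in)
Initial abstraction Ia = S/5 = (8500/1743)/5 = 1700/1743 ≈ 0.975 in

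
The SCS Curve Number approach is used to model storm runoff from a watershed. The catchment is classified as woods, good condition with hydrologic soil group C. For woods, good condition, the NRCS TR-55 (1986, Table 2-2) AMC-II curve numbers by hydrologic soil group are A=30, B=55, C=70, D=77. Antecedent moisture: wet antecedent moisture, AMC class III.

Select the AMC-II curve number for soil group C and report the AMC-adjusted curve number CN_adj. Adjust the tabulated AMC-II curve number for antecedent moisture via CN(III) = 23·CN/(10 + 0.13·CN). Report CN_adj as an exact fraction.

NRCS table: woods, good condition, soil group C → CN(II) = 70
CN(III) from CN(II)=70: (23·70)/(10 + 0.13·70) = 16100/191 ≈ 84.293

CN_adj = 16100/191 ≈ 84.293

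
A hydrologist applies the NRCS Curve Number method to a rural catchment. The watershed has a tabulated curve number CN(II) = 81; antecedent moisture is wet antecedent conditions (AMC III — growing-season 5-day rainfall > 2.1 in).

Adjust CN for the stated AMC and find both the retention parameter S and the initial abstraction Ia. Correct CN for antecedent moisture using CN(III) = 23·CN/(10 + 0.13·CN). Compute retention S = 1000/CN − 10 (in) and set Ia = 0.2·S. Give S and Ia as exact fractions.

S = 1900/1863 in ≈ 1.020 in; Ia = 380/1863 in ≈ 0.204 in

Adjust CN=81 to AMC III: 23·81/(10 + 0.13·81) → 1863 ÷ (2053/100) = 186300/2053 ≈ 90.745
Max retention: S = 1000/(186300/2053) − 10 = 1900/1863 in (≈ 1.020 in)
Initial abstraction Ia = S/5 = (1900/1863)/5 = 380/1863 ≈ 0.204 in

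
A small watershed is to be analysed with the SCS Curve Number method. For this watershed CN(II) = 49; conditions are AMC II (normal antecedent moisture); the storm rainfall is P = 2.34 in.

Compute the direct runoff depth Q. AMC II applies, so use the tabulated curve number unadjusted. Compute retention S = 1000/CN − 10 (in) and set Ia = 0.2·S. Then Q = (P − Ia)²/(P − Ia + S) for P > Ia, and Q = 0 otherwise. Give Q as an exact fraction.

Average conditions: CN = 49 (no AMC adjustment).
Max retention: S = 1000/49 − 10 = 510/49 in (≈ 10.408 in)
Ia = 0.2·(510/49) = 102/49 in ≈ 2.082 in
Excess rainfall: 2.340 − 2.082 = 0.258 in; P > Ia so Q > 0
Q = (633/2450)²/((633/2450) + 510/49) = (400689/6002500)/(26133/2450) = 133563/21341950 in ≈ 0.006 in

Q = 133563/21341950 in ≈ 0.006 in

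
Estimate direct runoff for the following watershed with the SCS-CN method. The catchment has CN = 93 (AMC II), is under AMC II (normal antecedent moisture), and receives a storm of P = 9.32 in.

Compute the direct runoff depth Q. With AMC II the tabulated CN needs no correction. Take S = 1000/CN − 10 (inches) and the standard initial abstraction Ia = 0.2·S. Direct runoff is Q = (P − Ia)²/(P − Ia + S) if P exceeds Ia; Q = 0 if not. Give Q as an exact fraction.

Average conditions: CN = 93 (no AMC adjustment).
Retention S: 1000/CN − 10 with CN=93.000 → S = 70/93 ≈ 0.753 in
Ia = 0.2·(70/93) = 14/93 in ≈ 0.151 in
P − Ia = 9.320 − 0.151 = 21319/2325 ≈ 9.169 in (> 0, runoff occurs)
Q: (21319/2325)² ÷ (23069/2325) = 454499761/53635425 in (≈ 8.474 in)

Q = 454499761/53635425 in ≈ 8.474 in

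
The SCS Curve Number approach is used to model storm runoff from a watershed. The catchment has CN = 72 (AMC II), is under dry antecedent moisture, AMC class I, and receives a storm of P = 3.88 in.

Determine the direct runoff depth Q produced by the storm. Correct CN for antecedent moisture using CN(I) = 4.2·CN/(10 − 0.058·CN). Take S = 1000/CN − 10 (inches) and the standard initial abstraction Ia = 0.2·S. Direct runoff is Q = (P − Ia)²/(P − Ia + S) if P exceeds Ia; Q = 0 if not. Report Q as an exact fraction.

Dry (AMC I): CN(I) = 4.2·72/(10 − 0.058·72) = (1512/5)/(728/125) = 675/13 ≈ 51.923
Max retention: S = 1000/(675/13) − 10 = 250/27 in (≈ 9.259 in)
Ia = 0.2·(250/27) = 50/27 in ≈ 1.852 in
Since P=3.880 > Ia=1.852: effective rainfall P−Ia = 1369/675 in
Q = (1369/675)²/((1369/675) + 250/27) = (1874161/455625)/(7619/675) = 1874161/5142825 in ≈ 0.364 in

Q = 1874161/5142825 in ≈ 0.364 in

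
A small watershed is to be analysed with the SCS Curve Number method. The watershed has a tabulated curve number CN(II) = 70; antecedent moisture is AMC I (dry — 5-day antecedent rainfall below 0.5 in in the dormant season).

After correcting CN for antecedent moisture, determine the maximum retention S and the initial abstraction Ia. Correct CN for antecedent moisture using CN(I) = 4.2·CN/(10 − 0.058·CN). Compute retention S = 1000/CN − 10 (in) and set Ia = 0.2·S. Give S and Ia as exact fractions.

S = 500/49 in ≈ 10.204 in; Ia = 100/49 in ≈ 2.041 in

Dry (AMC I): CN(I) = 4.2·70/(10 − 0.058·70) = 294/(297/50) = 4900/99 ≈ 49.495
S = 1000/(4900/99) − 10 = 500/49 in ≈ 10.204 in
Ia = 0.2·(500/49) = 100/49 in ≈ 2.041 in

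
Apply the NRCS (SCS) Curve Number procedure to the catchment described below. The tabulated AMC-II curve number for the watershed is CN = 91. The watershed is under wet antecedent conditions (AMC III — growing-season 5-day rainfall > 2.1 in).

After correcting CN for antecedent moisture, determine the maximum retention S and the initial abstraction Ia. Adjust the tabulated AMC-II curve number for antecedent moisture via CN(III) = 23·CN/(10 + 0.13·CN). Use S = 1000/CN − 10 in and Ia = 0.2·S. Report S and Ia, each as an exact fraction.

Adjust CN=91 to AMC III: 23·91/(10 + 0.13·91) → 2093 ÷ (2183/100) = 209300/2183 ≈ 95.877
Max retention: S = 1000/(209300/2183) − 10 = 900/2093 in (≈ 0.430 in)
Ia = 0.2S: 0.2·0.430 = 0.086 in (exactly 180/2093)

S = 900/2093 in ≈ 0.430 in; Ia = 180/2093 in ≈ 0.086 in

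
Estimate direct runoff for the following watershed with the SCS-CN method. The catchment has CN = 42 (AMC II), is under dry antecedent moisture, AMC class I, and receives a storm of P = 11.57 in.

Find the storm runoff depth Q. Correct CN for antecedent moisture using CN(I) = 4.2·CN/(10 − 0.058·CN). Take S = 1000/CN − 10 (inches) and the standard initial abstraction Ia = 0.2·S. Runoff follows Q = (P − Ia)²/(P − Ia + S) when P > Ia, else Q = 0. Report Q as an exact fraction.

CN(I) from CN(II)=42: (4.2·42)/(10 − 0.058·42) = 44100/1891 ≈ 23.321
Retention S: 1000/CN − 10 with CN=23.321 → S = 14500/441 ≈ 32.880 in
Ia = 0.2S: 0.2·32.880 = 6.576 in (exactly 2900/441)
P − Ia = 11.570 − 6.576 = 220237/44100 ≈ 4.994 in (> 0, runoff occurs)
Q: (220237/44100)² ÷ (1670237/44100) = 48504336169/73657451700 in (≈ 0.659 in)

Q = 48504336169/73657451700 in ≈ 0.659 in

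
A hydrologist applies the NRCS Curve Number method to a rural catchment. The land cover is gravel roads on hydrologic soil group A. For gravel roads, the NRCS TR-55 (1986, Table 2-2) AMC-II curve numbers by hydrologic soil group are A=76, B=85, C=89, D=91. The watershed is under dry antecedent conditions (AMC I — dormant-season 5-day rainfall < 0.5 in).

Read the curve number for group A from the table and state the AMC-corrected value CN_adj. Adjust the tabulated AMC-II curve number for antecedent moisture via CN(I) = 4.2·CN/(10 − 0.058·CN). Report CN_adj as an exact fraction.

CN_adj = 13300/233 ≈ 57.082

NRCS table: gravel roads, soil group A → CN(II) = 76
CN(I) from CN(II)=76: (4.2·76)/(10 − 0.058·76) = 13300/233 ≈ 57.082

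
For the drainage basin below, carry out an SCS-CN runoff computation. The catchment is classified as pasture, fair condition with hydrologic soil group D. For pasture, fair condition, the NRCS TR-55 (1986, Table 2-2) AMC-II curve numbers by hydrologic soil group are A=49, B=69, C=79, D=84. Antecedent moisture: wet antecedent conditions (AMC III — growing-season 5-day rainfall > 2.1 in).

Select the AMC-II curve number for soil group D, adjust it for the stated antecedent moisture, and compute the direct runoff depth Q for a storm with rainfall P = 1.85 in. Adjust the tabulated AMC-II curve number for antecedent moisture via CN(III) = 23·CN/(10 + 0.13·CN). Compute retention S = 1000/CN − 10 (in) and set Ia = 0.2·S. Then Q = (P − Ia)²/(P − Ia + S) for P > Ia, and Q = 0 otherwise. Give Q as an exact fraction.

NRCS table: pasture, fair condition, soil group D → CN(II) = 84
CN(III) from CN(II)=84: (23·84)/(10 + 0.13·84) = 48300/523 ≈ 92.352
Max retention: S = 1000/(48300/523) − 10 = 400/483 in (≈ 0.828 in)
Ia = 0.2·(400/483) = 80/483 in ≈ 0.166 in
Excess rainfall: 1.850 − 0.166 = 1.684 in; P > Ia so Q > 0
Q = (16271/9660)²/((16271/9660) + 400/483) = (264745441/93315600)/(24271/9660) = 264745441/234457860 in ≈ 1.129 in

Q = 264745441/234457860 in ≈ 1.129 in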